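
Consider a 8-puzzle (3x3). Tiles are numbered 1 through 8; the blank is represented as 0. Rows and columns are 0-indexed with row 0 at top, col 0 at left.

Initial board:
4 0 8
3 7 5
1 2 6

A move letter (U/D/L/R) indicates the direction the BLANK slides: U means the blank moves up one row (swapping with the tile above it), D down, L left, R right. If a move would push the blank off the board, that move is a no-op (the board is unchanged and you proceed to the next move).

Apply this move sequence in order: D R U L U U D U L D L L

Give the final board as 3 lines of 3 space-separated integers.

After move 1 (D):
4 7 8
3 0 5
1 2 6

After move 2 (R):
4 7 8
3 5 0
1 2 6

After move 3 (U):
4 7 0
3 5 8
1 2 6

After move 4 (L):
4 0 7
3 5 8
1 2 6

After move 5 (U):
4 0 7
3 5 8
1 2 6

After move 6 (U):
4 0 7
3 5 8
1 2 6

After move 7 (D):
4 5 7
3 0 8
1 2 6

After move 8 (U):
4 0 7
3 5 8
1 2 6

After move 9 (L):
0 4 7
3 5 8
1 2 6

After move 10 (D):
3 4 7
0 5 8
1 2 6

After move 11 (L):
3 4 7
0 5 8
1 2 6

After move 12 (L):
3 4 7
0 5 8
1 2 6

Answer: 3 4 7
0 5 8
1 2 6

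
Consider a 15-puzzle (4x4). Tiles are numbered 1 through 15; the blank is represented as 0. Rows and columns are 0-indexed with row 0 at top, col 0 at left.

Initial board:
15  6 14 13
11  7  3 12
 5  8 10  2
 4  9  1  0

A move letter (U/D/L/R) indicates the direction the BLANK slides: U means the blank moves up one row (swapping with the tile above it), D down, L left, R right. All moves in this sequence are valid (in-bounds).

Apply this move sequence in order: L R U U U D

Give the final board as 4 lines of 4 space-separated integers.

Answer: 15  6 14 13
11  7  3  0
 5  8 10 12
 4  9  1  2

Derivation:
After move 1 (L):
15  6 14 13
11  7  3 12
 5  8 10  2
 4  9  0  1

After move 2 (R):
15  6 14 13
11  7  3 12
 5  8 10  2
 4  9  1  0

After move 3 (U):
15  6 14 13
11  7  3 12
 5  8 10  0
 4  9  1  2

After move 4 (U):
15  6 14 13
11  7  3  0
 5  8 10 12
 4  9  1  2

After move 5 (U):
15  6 14  0
11  7  3 13
 5  8 10 12
 4  9  1  2

After move 6 (D):
15  6 14 13
11  7  3  0
 5  8 10 12
 4  9  1  2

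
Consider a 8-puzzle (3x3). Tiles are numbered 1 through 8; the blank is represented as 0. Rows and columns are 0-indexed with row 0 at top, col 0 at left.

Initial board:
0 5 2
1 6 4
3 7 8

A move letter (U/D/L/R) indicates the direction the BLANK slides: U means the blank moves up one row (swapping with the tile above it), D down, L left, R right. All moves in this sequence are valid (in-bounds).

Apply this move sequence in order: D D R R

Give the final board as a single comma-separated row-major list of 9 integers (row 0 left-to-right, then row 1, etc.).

Answer: 1, 5, 2, 3, 6, 4, 7, 8, 0

Derivation:
After move 1 (D):
1 5 2
0 6 4
3 7 8

After move 2 (D):
1 5 2
3 6 4
0 7 8

After move 3 (R):
1 5 2
3 6 4
7 0 8

After move 4 (R):
1 5 2
3 6 4
7 8 0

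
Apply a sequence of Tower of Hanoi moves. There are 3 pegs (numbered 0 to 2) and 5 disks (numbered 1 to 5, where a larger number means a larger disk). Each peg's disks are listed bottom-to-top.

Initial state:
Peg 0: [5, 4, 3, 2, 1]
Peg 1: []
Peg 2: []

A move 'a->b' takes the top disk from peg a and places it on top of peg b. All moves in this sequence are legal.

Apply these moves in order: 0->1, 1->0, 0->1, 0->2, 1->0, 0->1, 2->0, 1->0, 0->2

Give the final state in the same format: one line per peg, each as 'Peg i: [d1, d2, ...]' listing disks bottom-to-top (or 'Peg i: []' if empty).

Answer: Peg 0: [5, 4, 3, 2]
Peg 1: []
Peg 2: [1]

Derivation:
After move 1 (0->1):
Peg 0: [5, 4, 3, 2]
Peg 1: [1]
Peg 2: []

After move 2 (1->0):
Peg 0: [5, 4, 3, 2, 1]
Peg 1: []
Peg 2: []

After move 3 (0->1):
Peg 0: [5, 4, 3, 2]
Peg 1: [1]
Peg 2: []

After move 4 (0->2):
Peg 0: [5, 4, 3]
Peg 1: [1]
Peg 2: [2]

After move 5 (1->0):
Peg 0: [5, 4, 3, 1]
Peg 1: []
Peg 2: [2]

After move 6 (0->1):
Peg 0: [5, 4, 3]
Peg 1: [1]
Peg 2: [2]

After move 7 (2->0):
Peg 0: [5, 4, 3, 2]
Peg 1: [1]
Peg 2: []

After move 8 (1->0):
Peg 0: [5, 4, 3, 2, 1]
Peg 1: []
Peg 2: []

After move 9 (0->2):
Peg 0: [5, 4, 3, 2]
Peg 1: []
Peg 2: [1]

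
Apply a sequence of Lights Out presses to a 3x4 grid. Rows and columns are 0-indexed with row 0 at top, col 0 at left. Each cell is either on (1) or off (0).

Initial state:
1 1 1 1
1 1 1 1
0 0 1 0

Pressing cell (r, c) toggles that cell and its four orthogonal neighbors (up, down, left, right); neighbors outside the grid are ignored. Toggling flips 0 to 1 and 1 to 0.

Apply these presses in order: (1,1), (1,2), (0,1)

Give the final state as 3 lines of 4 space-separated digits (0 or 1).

After press 1 at (1,1):
1 0 1 1
0 0 0 1
0 1 1 0

After press 2 at (1,2):
1 0 0 1
0 1 1 0
0 1 0 0

After press 3 at (0,1):
0 1 1 1
0 0 1 0
0 1 0 0

Answer: 0 1 1 1
0 0 1 0
0 1 0 0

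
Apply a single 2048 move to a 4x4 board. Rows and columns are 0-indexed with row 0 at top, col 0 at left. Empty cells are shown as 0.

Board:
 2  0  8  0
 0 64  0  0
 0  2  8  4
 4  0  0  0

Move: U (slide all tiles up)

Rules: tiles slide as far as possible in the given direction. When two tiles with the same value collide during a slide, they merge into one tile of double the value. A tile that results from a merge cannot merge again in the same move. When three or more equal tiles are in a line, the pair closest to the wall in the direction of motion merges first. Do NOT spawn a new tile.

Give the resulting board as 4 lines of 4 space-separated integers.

Answer:  2 64 16  4
 4  2  0  0
 0  0  0  0
 0  0  0  0

Derivation:
Slide up:
col 0: [2, 0, 0, 4] -> [2, 4, 0, 0]
col 1: [0, 64, 2, 0] -> [64, 2, 0, 0]
col 2: [8, 0, 8, 0] -> [16, 0, 0, 0]
col 3: [0, 0, 4, 0] -> [4, 0, 0, 0]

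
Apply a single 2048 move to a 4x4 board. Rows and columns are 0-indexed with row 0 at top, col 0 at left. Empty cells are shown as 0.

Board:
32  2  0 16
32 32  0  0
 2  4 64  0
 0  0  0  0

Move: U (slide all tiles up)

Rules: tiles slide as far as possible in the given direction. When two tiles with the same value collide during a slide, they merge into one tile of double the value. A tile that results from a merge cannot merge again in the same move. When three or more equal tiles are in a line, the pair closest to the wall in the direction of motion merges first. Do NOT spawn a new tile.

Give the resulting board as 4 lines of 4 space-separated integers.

Slide up:
col 0: [32, 32, 2, 0] -> [64, 2, 0, 0]
col 1: [2, 32, 4, 0] -> [2, 32, 4, 0]
col 2: [0, 0, 64, 0] -> [64, 0, 0, 0]
col 3: [16, 0, 0, 0] -> [16, 0, 0, 0]

Answer: 64  2 64 16
 2 32  0  0
 0  4  0  0
 0  0  0  0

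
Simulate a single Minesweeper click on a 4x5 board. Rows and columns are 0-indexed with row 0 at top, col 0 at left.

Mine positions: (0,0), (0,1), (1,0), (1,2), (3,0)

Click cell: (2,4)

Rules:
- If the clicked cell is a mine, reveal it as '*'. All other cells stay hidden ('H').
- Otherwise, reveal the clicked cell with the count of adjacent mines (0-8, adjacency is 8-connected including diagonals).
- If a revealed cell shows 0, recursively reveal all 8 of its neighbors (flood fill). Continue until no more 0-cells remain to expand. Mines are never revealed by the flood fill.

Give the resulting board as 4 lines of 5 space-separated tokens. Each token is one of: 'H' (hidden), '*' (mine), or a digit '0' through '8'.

H H H 1 0
H H H 1 0
H 3 1 1 0
H 1 0 0 0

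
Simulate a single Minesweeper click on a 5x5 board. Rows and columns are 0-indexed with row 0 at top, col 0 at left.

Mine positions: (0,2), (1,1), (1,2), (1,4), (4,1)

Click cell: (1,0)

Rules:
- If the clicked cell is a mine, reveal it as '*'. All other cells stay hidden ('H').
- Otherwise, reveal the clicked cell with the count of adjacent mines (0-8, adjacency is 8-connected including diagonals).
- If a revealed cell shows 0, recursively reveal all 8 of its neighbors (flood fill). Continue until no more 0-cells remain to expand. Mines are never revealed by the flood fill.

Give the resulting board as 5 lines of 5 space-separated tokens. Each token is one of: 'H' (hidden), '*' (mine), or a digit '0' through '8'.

H H H H H
1 H H H H
H H H H H
H H H H H
H H H H H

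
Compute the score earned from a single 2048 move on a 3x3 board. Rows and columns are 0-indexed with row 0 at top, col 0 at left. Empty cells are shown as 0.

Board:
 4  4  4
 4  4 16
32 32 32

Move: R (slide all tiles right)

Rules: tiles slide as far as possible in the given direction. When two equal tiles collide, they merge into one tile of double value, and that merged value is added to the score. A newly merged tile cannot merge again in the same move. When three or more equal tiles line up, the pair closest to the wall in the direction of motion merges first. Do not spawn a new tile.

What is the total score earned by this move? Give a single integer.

Answer: 80

Derivation:
Slide right:
row 0: [4, 4, 4] -> [0, 4, 8]  score +8 (running 8)
row 1: [4, 4, 16] -> [0, 8, 16]  score +8 (running 16)
row 2: [32, 32, 32] -> [0, 32, 64]  score +64 (running 80)
Board after move:
 0  4  8
 0  8 16
 0 32 64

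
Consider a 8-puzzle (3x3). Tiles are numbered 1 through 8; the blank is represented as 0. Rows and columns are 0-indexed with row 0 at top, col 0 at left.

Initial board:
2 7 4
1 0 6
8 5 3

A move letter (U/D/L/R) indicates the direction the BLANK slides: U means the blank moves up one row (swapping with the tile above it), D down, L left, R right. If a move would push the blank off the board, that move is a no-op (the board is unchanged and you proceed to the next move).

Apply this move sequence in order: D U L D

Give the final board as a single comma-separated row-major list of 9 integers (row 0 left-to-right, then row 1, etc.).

After move 1 (D):
2 7 4
1 5 6
8 0 3

After move 2 (U):
2 7 4
1 0 6
8 5 3

After move 3 (L):
2 7 4
0 1 6
8 5 3

After move 4 (D):
2 7 4
8 1 6
0 5 3

Answer: 2, 7, 4, 8, 1, 6, 0, 5, 3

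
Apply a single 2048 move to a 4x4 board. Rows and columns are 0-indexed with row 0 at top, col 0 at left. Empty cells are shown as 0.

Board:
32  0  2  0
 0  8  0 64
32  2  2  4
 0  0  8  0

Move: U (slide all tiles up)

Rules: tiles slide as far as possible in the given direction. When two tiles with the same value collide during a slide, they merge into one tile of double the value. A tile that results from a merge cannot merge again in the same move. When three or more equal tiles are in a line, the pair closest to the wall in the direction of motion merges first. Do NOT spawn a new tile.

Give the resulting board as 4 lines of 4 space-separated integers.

Slide up:
col 0: [32, 0, 32, 0] -> [64, 0, 0, 0]
col 1: [0, 8, 2, 0] -> [8, 2, 0, 0]
col 2: [2, 0, 2, 8] -> [4, 8, 0, 0]
col 3: [0, 64, 4, 0] -> [64, 4, 0, 0]

Answer: 64  8  4 64
 0  2  8  4
 0  0  0  0
 0  0  0  0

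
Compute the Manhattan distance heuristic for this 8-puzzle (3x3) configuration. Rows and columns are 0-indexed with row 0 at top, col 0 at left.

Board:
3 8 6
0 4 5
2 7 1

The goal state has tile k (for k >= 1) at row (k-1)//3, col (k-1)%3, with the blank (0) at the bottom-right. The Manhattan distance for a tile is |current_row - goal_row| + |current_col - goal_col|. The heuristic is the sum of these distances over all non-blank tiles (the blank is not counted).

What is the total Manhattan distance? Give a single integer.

Answer: 15

Derivation:
Tile 3: (0,0)->(0,2) = 2
Tile 8: (0,1)->(2,1) = 2
Tile 6: (0,2)->(1,2) = 1
Tile 4: (1,1)->(1,0) = 1
Tile 5: (1,2)->(1,1) = 1
Tile 2: (2,0)->(0,1) = 3
Tile 7: (2,1)->(2,0) = 1
Tile 1: (2,2)->(0,0) = 4
Sum: 2 + 2 + 1 + 1 + 1 + 3 + 1 + 4 = 15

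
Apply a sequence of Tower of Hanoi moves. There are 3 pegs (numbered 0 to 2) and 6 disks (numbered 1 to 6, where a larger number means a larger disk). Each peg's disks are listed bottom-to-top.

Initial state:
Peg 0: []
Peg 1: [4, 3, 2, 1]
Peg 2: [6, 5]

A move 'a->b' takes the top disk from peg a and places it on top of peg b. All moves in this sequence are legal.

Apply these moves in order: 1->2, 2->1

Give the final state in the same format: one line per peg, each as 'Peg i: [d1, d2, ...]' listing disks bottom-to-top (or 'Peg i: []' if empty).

Answer: Peg 0: []
Peg 1: [4, 3, 2, 1]
Peg 2: [6, 5]

Derivation:
After move 1 (1->2):
Peg 0: []
Peg 1: [4, 3, 2]
Peg 2: [6, 5, 1]

After move 2 (2->1):
Peg 0: []
Peg 1: [4, 3, 2, 1]
Peg 2: [6, 5]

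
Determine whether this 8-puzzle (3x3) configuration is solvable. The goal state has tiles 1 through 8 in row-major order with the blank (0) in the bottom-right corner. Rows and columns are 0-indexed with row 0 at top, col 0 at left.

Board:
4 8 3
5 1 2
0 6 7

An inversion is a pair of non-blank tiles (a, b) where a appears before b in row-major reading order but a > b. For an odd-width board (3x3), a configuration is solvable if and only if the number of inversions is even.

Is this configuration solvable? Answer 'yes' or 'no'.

Inversions (pairs i<j in row-major order where tile[i] > tile[j] > 0): 13
13 is odd, so the puzzle is not solvable.

Answer: no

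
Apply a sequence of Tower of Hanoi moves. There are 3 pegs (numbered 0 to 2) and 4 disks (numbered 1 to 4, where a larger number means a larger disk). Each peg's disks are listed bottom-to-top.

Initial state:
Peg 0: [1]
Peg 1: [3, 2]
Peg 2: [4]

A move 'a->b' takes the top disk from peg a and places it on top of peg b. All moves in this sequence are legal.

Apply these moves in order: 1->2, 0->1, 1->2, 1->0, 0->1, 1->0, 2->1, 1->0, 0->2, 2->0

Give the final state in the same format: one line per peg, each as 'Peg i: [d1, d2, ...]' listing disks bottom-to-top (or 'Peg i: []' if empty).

Answer: Peg 0: [3, 1]
Peg 1: []
Peg 2: [4, 2]

Derivation:
After move 1 (1->2):
Peg 0: [1]
Peg 1: [3]
Peg 2: [4, 2]

After move 2 (0->1):
Peg 0: []
Peg 1: [3, 1]
Peg 2: [4, 2]

After move 3 (1->2):
Peg 0: []
Peg 1: [3]
Peg 2: [4, 2, 1]

After move 4 (1->0):
Peg 0: [3]
Peg 1: []
Peg 2: [4, 2, 1]

After move 5 (0->1):
Peg 0: []
Peg 1: [3]
Peg 2: [4, 2, 1]

After move 6 (1->0):
Peg 0: [3]
Peg 1: []
Peg 2: [4, 2, 1]

After move 7 (2->1):
Peg 0: [3]
Peg 1: [1]
Peg 2: [4, 2]

After move 8 (1->0):
Peg 0: [3, 1]
Peg 1: []
Peg 2: [4, 2]

After move 9 (0->2):
Peg 0: [3]
Peg 1: []
Peg 2: [4, 2, 1]

After move 10 (2->0):
Peg 0: [3, 1]
Peg 1: []
Peg 2: [4, 2]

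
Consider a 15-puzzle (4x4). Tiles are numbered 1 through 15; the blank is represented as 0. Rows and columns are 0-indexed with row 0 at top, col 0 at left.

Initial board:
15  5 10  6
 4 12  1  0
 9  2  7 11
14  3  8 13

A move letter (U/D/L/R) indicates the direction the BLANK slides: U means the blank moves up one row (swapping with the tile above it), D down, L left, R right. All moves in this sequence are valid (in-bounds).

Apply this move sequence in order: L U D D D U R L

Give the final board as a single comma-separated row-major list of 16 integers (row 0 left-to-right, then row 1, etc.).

After move 1 (L):
15  5 10  6
 4 12  0  1
 9  2  7 11
14  3  8 13

After move 2 (U):
15  5  0  6
 4 12 10  1
 9  2  7 11
14  3  8 13

After move 3 (D):
15  5 10  6
 4 12  0  1
 9  2  7 11
14  3  8 13

After move 4 (D):
15  5 10  6
 4 12  7  1
 9  2  0 11
14  3  8 13

After move 5 (D):
15  5 10  6
 4 12  7  1
 9  2  8 11
14  3  0 13

After move 6 (U):
15  5 10  6
 4 12  7  1
 9  2  0 11
14  3  8 13

After move 7 (R):
15  5 10  6
 4 12  7  1
 9  2 11  0
14  3  8 13

After move 8 (L):
15  5 10  6
 4 12  7  1
 9  2  0 11
14  3  8 13

Answer: 15, 5, 10, 6, 4, 12, 7, 1, 9, 2, 0, 11, 14, 3, 8, 13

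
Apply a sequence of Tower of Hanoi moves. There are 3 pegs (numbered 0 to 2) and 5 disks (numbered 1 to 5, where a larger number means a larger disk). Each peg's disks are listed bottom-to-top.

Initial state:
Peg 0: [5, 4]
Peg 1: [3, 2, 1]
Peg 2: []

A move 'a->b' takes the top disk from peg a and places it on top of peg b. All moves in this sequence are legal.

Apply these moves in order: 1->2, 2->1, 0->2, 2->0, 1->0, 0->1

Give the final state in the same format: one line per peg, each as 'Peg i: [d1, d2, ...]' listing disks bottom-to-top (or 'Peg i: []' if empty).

Answer: Peg 0: [5, 4]
Peg 1: [3, 2, 1]
Peg 2: []

Derivation:
After move 1 (1->2):
Peg 0: [5, 4]
Peg 1: [3, 2]
Peg 2: [1]

After move 2 (2->1):
Peg 0: [5, 4]
Peg 1: [3, 2, 1]
Peg 2: []

After move 3 (0->2):
Peg 0: [5]
Peg 1: [3, 2, 1]
Peg 2: [4]

After move 4 (2->0):
Peg 0: [5, 4]
Peg 1: [3, 2, 1]
Peg 2: []

After move 5 (1->0):
Peg 0: [5, 4, 1]
Peg 1: [3, 2]
Peg 2: []

After move 6 (0->1):
Peg 0: [5, 4]
Peg 1: [3, 2, 1]
Peg 2: []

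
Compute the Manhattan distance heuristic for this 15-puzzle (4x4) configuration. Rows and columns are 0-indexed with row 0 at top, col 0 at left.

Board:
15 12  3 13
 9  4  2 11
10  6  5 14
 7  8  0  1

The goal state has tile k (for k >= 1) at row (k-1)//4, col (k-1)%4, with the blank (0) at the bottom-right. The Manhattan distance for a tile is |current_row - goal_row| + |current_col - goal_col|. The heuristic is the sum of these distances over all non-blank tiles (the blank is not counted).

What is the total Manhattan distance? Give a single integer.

Tile 15: at (0,0), goal (3,2), distance |0-3|+|0-2| = 5
Tile 12: at (0,1), goal (2,3), distance |0-2|+|1-3| = 4
Tile 3: at (0,2), goal (0,2), distance |0-0|+|2-2| = 0
Tile 13: at (0,3), goal (3,0), distance |0-3|+|3-0| = 6
Tile 9: at (1,0), goal (2,0), distance |1-2|+|0-0| = 1
Tile 4: at (1,1), goal (0,3), distance |1-0|+|1-3| = 3
Tile 2: at (1,2), goal (0,1), distance |1-0|+|2-1| = 2
Tile 11: at (1,3), goal (2,2), distance |1-2|+|3-2| = 2
Tile 10: at (2,0), goal (2,1), distance |2-2|+|0-1| = 1
Tile 6: at (2,1), goal (1,1), distance |2-1|+|1-1| = 1
Tile 5: at (2,2), goal (1,0), distance |2-1|+|2-0| = 3
Tile 14: at (2,3), goal (3,1), distance |2-3|+|3-1| = 3
Tile 7: at (3,0), goal (1,2), distance |3-1|+|0-2| = 4
Tile 8: at (3,1), goal (1,3), distance |3-1|+|1-3| = 4
Tile 1: at (3,3), goal (0,0), distance |3-0|+|3-0| = 6
Sum: 5 + 4 + 0 + 6 + 1 + 3 + 2 + 2 + 1 + 1 + 3 + 3 + 4 + 4 + 6 = 45

Answer: 45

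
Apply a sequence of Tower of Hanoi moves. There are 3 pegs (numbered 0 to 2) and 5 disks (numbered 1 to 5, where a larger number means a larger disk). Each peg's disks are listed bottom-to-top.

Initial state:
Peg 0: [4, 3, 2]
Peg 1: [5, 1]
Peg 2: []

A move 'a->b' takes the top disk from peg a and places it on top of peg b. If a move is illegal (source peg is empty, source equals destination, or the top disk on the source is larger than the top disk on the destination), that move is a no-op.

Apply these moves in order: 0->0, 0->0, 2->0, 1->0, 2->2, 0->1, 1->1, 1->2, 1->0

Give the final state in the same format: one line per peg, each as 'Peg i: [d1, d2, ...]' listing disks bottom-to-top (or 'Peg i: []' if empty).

Answer: Peg 0: [4, 3, 2]
Peg 1: [5]
Peg 2: [1]

Derivation:
After move 1 (0->0):
Peg 0: [4, 3, 2]
Peg 1: [5, 1]
Peg 2: []

After move 2 (0->0):
Peg 0: [4, 3, 2]
Peg 1: [5, 1]
Peg 2: []

After move 3 (2->0):
Peg 0: [4, 3, 2]
Peg 1: [5, 1]
Peg 2: []

After move 4 (1->0):
Peg 0: [4, 3, 2, 1]
Peg 1: [5]
Peg 2: []

After move 5 (2->2):
Peg 0: [4, 3, 2, 1]
Peg 1: [5]
Peg 2: []

After move 6 (0->1):
Peg 0: [4, 3, 2]
Peg 1: [5, 1]
Peg 2: []

After move 7 (1->1):
Peg 0: [4, 3, 2]
Peg 1: [5, 1]
Peg 2: []

After move 8 (1->2):
Peg 0: [4, 3, 2]
Peg 1: [5]
Peg 2: [1]

After move 9 (1->0):
Peg 0: [4, 3, 2]
Peg 1: [5]
Peg 2: [1]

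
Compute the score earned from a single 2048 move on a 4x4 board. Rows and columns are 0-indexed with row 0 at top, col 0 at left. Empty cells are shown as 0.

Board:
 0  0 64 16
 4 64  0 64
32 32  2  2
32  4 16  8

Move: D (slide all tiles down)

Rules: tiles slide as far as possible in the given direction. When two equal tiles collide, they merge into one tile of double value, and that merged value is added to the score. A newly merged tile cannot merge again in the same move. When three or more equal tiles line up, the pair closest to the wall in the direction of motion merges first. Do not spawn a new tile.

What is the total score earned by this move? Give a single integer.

Slide down:
col 0: [0, 4, 32, 32] -> [0, 0, 4, 64]  score +64 (running 64)
col 1: [0, 64, 32, 4] -> [0, 64, 32, 4]  score +0 (running 64)
col 2: [64, 0, 2, 16] -> [0, 64, 2, 16]  score +0 (running 64)
col 3: [16, 64, 2, 8] -> [16, 64, 2, 8]  score +0 (running 64)
Board after move:
 0  0  0 16
 0 64 64 64
 4 32  2  2
64  4 16  8

Answer: 64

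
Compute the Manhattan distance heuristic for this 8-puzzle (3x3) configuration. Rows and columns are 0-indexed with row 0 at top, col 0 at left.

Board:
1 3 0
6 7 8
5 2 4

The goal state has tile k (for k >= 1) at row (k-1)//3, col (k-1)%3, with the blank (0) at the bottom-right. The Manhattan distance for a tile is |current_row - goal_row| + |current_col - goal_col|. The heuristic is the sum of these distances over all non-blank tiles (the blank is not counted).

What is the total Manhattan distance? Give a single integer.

Answer: 14

Derivation:
Tile 1: at (0,0), goal (0,0), distance |0-0|+|0-0| = 0
Tile 3: at (0,1), goal (0,2), distance |0-0|+|1-2| = 1
Tile 6: at (1,0), goal (1,2), distance |1-1|+|0-2| = 2
Tile 7: at (1,1), goal (2,0), distance |1-2|+|1-0| = 2
Tile 8: at (1,2), goal (2,1), distance |1-2|+|2-1| = 2
Tile 5: at (2,0), goal (1,1), distance |2-1|+|0-1| = 2
Tile 2: at (2,1), goal (0,1), distance |2-0|+|1-1| = 2
Tile 4: at (2,2), goal (1,0), distance |2-1|+|2-0| = 3
Sum: 0 + 1 + 2 + 2 + 2 + 2 + 2 + 3 = 14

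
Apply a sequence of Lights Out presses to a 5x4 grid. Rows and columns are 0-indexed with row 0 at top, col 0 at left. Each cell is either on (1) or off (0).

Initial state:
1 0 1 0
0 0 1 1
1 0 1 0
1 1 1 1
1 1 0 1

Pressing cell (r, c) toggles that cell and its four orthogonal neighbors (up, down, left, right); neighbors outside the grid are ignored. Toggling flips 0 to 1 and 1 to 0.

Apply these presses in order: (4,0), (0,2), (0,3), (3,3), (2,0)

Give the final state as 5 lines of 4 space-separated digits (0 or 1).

After press 1 at (4,0):
1 0 1 0
0 0 1 1
1 0 1 0
0 1 1 1
0 0 0 1

After press 2 at (0,2):
1 1 0 1
0 0 0 1
1 0 1 0
0 1 1 1
0 0 0 1

After press 3 at (0,3):
1 1 1 0
0 0 0 0
1 0 1 0
0 1 1 1
0 0 0 1

After press 4 at (3,3):
1 1 1 0
0 0 0 0
1 0 1 1
0 1 0 0
0 0 0 0

After press 5 at (2,0):
1 1 1 0
1 0 0 0
0 1 1 1
1 1 0 0
0 0 0 0

Answer: 1 1 1 0
1 0 0 0
0 1 1 1
1 1 0 0
0 0 0 0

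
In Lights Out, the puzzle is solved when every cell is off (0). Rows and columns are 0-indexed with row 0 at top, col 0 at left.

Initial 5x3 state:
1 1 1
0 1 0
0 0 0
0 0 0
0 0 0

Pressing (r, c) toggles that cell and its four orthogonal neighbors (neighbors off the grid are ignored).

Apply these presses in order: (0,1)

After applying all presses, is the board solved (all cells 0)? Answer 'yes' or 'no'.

Answer: yes

Derivation:
After press 1 at (0,1):
0 0 0
0 0 0
0 0 0
0 0 0
0 0 0

Lights still on: 0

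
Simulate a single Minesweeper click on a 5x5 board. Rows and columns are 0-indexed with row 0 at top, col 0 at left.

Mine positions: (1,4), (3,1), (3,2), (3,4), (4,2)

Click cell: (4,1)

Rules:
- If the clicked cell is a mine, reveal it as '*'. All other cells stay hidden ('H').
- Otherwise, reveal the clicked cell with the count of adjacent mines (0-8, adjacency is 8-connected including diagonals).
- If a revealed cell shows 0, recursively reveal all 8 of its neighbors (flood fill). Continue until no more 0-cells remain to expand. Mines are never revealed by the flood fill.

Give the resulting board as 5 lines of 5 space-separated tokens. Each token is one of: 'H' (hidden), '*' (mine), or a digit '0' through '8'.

H H H H H
H H H H H
H H H H H
H H H H H
H 3 H H H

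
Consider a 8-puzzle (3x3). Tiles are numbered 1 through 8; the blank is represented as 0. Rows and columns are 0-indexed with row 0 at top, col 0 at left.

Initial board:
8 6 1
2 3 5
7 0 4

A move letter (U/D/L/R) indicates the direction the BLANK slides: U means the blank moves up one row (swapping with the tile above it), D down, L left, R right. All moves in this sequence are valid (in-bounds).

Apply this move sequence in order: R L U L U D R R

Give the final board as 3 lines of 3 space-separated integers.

After move 1 (R):
8 6 1
2 3 5
7 4 0

After move 2 (L):
8 6 1
2 3 5
7 0 4

After move 3 (U):
8 6 1
2 0 5
7 3 4

After move 4 (L):
8 6 1
0 2 5
7 3 4

After move 5 (U):
0 6 1
8 2 5
7 3 4

After move 6 (D):
8 6 1
0 2 5
7 3 4

After move 7 (R):
8 6 1
2 0 5
7 3 4

After move 8 (R):
8 6 1
2 5 0
7 3 4

Answer: 8 6 1
2 5 0
7 3 4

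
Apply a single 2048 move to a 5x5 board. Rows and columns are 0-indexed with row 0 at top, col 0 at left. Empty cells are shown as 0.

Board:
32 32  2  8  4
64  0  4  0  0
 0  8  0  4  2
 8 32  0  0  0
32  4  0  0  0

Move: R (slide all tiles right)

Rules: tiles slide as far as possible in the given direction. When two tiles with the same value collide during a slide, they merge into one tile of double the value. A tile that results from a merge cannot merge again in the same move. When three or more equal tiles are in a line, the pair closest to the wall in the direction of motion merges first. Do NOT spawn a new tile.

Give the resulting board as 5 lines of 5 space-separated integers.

Answer:  0 64  2  8  4
 0  0  0 64  4
 0  0  8  4  2
 0  0  0  8 32
 0  0  0 32  4

Derivation:
Slide right:
row 0: [32, 32, 2, 8, 4] -> [0, 64, 2, 8, 4]
row 1: [64, 0, 4, 0, 0] -> [0, 0, 0, 64, 4]
row 2: [0, 8, 0, 4, 2] -> [0, 0, 8, 4, 2]
row 3: [8, 32, 0, 0, 0] -> [0, 0, 0, 8, 32]
row 4: [32, 4, 0, 0, 0] -> [0, 0, 0, 32, 4]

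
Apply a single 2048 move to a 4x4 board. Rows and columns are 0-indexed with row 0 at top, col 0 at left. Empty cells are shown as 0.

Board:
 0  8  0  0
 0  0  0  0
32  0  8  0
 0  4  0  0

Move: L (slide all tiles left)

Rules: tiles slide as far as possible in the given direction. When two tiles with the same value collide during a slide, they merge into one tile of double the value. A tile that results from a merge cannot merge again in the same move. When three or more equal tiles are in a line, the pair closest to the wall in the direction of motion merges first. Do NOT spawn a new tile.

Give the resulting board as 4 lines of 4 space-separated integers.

Slide left:
row 0: [0, 8, 0, 0] -> [8, 0, 0, 0]
row 1: [0, 0, 0, 0] -> [0, 0, 0, 0]
row 2: [32, 0, 8, 0] -> [32, 8, 0, 0]
row 3: [0, 4, 0, 0] -> [4, 0, 0, 0]

Answer:  8  0  0  0
 0  0  0  0
32  8  0  0
 4  0  0  0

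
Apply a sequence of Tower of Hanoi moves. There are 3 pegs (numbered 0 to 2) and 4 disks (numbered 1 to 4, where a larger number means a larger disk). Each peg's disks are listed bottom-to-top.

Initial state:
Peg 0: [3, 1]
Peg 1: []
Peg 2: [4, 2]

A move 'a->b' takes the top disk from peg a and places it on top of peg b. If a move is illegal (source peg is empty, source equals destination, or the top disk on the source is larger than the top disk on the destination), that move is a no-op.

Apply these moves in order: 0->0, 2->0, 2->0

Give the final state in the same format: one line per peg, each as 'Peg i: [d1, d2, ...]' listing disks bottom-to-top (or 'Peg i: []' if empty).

After move 1 (0->0):
Peg 0: [3, 1]
Peg 1: []
Peg 2: [4, 2]

After move 2 (2->0):
Peg 0: [3, 1]
Peg 1: []
Peg 2: [4, 2]

After move 3 (2->0):
Peg 0: [3, 1]
Peg 1: []
Peg 2: [4, 2]

Answer: Peg 0: [3, 1]
Peg 1: []
Peg 2: [4, 2]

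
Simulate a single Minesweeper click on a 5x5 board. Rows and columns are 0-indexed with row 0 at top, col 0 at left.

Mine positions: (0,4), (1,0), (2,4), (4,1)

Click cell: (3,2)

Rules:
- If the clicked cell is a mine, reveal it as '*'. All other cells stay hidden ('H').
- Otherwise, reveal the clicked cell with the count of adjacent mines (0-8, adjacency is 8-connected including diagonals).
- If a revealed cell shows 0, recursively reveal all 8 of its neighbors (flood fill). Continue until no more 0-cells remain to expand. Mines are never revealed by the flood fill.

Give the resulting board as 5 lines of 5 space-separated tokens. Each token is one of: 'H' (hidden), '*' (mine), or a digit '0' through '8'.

H H H H H
H H H H H
H H H H H
H H 1 H H
H H H H H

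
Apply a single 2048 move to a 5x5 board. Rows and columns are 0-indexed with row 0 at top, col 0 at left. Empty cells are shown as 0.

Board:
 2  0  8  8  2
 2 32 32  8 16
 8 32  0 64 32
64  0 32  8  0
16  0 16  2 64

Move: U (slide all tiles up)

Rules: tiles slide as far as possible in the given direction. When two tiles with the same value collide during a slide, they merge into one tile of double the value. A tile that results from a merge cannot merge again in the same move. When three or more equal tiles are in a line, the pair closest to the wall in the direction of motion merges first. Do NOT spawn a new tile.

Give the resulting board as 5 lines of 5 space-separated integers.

Slide up:
col 0: [2, 2, 8, 64, 16] -> [4, 8, 64, 16, 0]
col 1: [0, 32, 32, 0, 0] -> [64, 0, 0, 0, 0]
col 2: [8, 32, 0, 32, 16] -> [8, 64, 16, 0, 0]
col 3: [8, 8, 64, 8, 2] -> [16, 64, 8, 2, 0]
col 4: [2, 16, 32, 0, 64] -> [2, 16, 32, 64, 0]

Answer:  4 64  8 16  2
 8  0 64 64 16
64  0 16  8 32
16  0  0  2 64
 0  0  0  0  0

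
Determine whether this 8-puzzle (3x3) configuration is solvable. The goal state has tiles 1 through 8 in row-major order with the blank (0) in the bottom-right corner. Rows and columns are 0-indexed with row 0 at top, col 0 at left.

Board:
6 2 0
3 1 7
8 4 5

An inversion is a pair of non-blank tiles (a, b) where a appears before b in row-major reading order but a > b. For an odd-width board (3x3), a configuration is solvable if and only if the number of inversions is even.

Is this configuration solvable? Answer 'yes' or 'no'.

Answer: no

Derivation:
Inversions (pairs i<j in row-major order where tile[i] > tile[j] > 0): 11
11 is odd, so the puzzle is not solvable.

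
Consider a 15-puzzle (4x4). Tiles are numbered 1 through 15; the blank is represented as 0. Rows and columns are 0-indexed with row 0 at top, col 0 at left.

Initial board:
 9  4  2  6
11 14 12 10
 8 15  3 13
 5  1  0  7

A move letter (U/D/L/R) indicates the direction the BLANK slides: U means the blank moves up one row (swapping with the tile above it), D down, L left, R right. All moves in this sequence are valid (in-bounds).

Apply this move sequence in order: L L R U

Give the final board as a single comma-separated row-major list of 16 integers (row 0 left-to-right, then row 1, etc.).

After move 1 (L):
 9  4  2  6
11 14 12 10
 8 15  3 13
 5  0  1  7

After move 2 (L):
 9  4  2  6
11 14 12 10
 8 15  3 13
 0  5  1  7

After move 3 (R):
 9  4  2  6
11 14 12 10
 8 15  3 13
 5  0  1  7

After move 4 (U):
 9  4  2  6
11 14 12 10
 8  0  3 13
 5 15  1  7

Answer: 9, 4, 2, 6, 11, 14, 12, 10, 8, 0, 3, 13, 5, 15, 1, 7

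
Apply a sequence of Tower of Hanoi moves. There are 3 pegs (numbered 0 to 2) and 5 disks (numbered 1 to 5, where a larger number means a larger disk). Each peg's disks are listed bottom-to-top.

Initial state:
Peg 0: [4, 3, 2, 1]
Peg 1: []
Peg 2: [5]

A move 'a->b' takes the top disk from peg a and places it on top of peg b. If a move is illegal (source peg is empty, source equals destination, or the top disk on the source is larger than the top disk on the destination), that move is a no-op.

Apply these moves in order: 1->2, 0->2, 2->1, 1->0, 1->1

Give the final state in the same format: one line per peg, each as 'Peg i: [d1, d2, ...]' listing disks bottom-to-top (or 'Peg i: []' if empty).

After move 1 (1->2):
Peg 0: [4, 3, 2, 1]
Peg 1: []
Peg 2: [5]

After move 2 (0->2):
Peg 0: [4, 3, 2]
Peg 1: []
Peg 2: [5, 1]

After move 3 (2->1):
Peg 0: [4, 3, 2]
Peg 1: [1]
Peg 2: [5]

After move 4 (1->0):
Peg 0: [4, 3, 2, 1]
Peg 1: []
Peg 2: [5]

After move 5 (1->1):
Peg 0: [4, 3, 2, 1]
Peg 1: []
Peg 2: [5]

Answer: Peg 0: [4, 3, 2, 1]
Peg 1: []
Peg 2: [5]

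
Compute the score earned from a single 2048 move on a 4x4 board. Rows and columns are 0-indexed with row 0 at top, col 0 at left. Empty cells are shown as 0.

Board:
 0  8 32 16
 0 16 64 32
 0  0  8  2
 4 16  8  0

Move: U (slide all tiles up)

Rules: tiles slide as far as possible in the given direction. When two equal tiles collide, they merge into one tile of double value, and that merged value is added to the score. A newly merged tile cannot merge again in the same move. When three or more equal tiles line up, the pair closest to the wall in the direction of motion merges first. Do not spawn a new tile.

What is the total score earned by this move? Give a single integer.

Slide up:
col 0: [0, 0, 0, 4] -> [4, 0, 0, 0]  score +0 (running 0)
col 1: [8, 16, 0, 16] -> [8, 32, 0, 0]  score +32 (running 32)
col 2: [32, 64, 8, 8] -> [32, 64, 16, 0]  score +16 (running 48)
col 3: [16, 32, 2, 0] -> [16, 32, 2, 0]  score +0 (running 48)
Board after move:
 4  8 32 16
 0 32 64 32
 0  0 16  2
 0  0  0  0

Answer: 48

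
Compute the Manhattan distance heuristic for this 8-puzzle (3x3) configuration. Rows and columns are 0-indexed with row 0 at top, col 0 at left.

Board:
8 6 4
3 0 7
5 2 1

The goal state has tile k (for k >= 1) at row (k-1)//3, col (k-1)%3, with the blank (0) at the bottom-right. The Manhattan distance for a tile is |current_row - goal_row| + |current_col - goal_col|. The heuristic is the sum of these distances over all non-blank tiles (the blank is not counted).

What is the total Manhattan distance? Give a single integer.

Tile 8: at (0,0), goal (2,1), distance |0-2|+|0-1| = 3
Tile 6: at (0,1), goal (1,2), distance |0-1|+|1-2| = 2
Tile 4: at (0,2), goal (1,0), distance |0-1|+|2-0| = 3
Tile 3: at (1,0), goal (0,2), distance |1-0|+|0-2| = 3
Tile 7: at (1,2), goal (2,0), distance |1-2|+|2-0| = 3
Tile 5: at (2,0), goal (1,1), distance |2-1|+|0-1| = 2
Tile 2: at (2,1), goal (0,1), distance |2-0|+|1-1| = 2
Tile 1: at (2,2), goal (0,0), distance |2-0|+|2-0| = 4
Sum: 3 + 2 + 3 + 3 + 3 + 2 + 2 + 4 = 22

Answer: 22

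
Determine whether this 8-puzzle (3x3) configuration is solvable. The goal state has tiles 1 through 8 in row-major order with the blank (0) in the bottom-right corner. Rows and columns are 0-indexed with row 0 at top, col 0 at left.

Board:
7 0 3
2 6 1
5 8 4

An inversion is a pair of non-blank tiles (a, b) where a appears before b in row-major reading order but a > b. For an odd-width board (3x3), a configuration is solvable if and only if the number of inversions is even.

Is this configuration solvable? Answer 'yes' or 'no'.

Inversions (pairs i<j in row-major order where tile[i] > tile[j] > 0): 14
14 is even, so the puzzle is solvable.

Answer: yes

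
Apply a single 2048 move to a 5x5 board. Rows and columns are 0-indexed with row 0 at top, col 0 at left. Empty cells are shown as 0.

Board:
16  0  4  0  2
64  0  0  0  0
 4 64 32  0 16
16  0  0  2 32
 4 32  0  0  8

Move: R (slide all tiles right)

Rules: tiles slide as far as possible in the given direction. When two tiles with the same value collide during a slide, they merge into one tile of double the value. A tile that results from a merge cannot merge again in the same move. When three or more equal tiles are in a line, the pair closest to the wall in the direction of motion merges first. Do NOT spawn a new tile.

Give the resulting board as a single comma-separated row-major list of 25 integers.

Answer: 0, 0, 16, 4, 2, 0, 0, 0, 0, 64, 0, 4, 64, 32, 16, 0, 0, 16, 2, 32, 0, 0, 4, 32, 8

Derivation:
Slide right:
row 0: [16, 0, 4, 0, 2] -> [0, 0, 16, 4, 2]
row 1: [64, 0, 0, 0, 0] -> [0, 0, 0, 0, 64]
row 2: [4, 64, 32, 0, 16] -> [0, 4, 64, 32, 16]
row 3: [16, 0, 0, 2, 32] -> [0, 0, 16, 2, 32]
row 4: [4, 32, 0, 0, 8] -> [0, 0, 4, 32, 8]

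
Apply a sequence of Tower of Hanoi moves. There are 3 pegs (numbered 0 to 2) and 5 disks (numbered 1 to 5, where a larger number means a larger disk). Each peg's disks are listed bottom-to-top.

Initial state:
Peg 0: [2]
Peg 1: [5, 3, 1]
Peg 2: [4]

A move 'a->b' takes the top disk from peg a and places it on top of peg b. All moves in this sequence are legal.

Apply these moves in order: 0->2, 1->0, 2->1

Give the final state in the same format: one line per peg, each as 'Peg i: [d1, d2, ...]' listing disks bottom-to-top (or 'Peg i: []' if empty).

After move 1 (0->2):
Peg 0: []
Peg 1: [5, 3, 1]
Peg 2: [4, 2]

After move 2 (1->0):
Peg 0: [1]
Peg 1: [5, 3]
Peg 2: [4, 2]

After move 3 (2->1):
Peg 0: [1]
Peg 1: [5, 3, 2]
Peg 2: [4]

Answer: Peg 0: [1]
Peg 1: [5, 3, 2]
Peg 2: [4]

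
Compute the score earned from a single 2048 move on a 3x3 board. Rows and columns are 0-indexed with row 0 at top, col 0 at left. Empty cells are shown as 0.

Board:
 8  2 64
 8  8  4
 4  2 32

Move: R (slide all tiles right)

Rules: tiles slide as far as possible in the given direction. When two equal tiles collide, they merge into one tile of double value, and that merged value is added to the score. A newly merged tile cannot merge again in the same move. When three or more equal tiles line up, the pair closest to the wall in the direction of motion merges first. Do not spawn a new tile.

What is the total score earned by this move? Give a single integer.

Slide right:
row 0: [8, 2, 64] -> [8, 2, 64]  score +0 (running 0)
row 1: [8, 8, 4] -> [0, 16, 4]  score +16 (running 16)
row 2: [4, 2, 32] -> [4, 2, 32]  score +0 (running 16)
Board after move:
 8  2 64
 0 16  4
 4  2 32

Answer: 16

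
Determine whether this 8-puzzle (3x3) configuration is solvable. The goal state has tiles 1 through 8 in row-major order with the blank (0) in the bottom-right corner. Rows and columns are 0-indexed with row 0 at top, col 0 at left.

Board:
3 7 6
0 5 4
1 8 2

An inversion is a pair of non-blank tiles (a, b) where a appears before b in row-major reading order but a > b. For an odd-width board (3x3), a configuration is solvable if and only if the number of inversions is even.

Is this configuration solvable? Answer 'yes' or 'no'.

Inversions (pairs i<j in row-major order where tile[i] > tile[j] > 0): 17
17 is odd, so the puzzle is not solvable.

Answer: no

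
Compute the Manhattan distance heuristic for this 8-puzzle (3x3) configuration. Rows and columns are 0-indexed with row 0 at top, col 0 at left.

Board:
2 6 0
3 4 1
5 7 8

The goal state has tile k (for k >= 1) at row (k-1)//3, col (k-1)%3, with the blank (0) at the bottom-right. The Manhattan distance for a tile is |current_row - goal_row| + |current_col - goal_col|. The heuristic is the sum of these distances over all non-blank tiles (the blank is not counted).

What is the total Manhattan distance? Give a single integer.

Answer: 14

Derivation:
Tile 2: (0,0)->(0,1) = 1
Tile 6: (0,1)->(1,2) = 2
Tile 3: (1,0)->(0,2) = 3
Tile 4: (1,1)->(1,0) = 1
Tile 1: (1,2)->(0,0) = 3
Tile 5: (2,0)->(1,1) = 2
Tile 7: (2,1)->(2,0) = 1
Tile 8: (2,2)->(2,1) = 1
Sum: 1 + 2 + 3 + 1 + 3 + 2 + 1 + 1 = 14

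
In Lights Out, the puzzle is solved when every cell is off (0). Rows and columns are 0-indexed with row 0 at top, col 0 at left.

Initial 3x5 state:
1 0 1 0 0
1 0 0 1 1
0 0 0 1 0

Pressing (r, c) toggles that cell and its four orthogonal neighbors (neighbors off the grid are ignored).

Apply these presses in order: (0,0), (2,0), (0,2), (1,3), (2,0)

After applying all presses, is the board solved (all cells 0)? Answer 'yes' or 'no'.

After press 1 at (0,0):
0 1 1 0 0
0 0 0 1 1
0 0 0 1 0

After press 2 at (2,0):
0 1 1 0 0
1 0 0 1 1
1 1 0 1 0

After press 3 at (0,2):
0 0 0 1 0
1 0 1 1 1
1 1 0 1 0

After press 4 at (1,3):
0 0 0 0 0
1 0 0 0 0
1 1 0 0 0

After press 5 at (2,0):
0 0 0 0 0
0 0 0 0 0
0 0 0 0 0

Lights still on: 0

Answer: yes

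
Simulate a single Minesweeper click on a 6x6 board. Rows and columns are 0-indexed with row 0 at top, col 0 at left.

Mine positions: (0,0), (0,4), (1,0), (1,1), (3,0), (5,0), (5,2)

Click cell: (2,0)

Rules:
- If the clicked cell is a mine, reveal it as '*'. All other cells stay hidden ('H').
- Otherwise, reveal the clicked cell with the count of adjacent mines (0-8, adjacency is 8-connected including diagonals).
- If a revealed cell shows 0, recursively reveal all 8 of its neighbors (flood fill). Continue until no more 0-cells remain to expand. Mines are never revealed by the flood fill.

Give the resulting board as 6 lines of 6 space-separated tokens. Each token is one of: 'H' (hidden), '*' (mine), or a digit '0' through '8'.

H H H H H H
H H H H H H
3 H H H H H
H H H H H H
H H H H H H
H H H H H H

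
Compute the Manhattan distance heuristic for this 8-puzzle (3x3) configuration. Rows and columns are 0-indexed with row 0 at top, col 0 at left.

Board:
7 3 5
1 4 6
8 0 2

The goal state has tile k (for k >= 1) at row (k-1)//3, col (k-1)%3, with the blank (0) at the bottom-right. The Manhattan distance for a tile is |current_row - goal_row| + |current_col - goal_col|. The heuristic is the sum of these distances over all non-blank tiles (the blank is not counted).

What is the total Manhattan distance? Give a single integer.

Tile 7: (0,0)->(2,0) = 2
Tile 3: (0,1)->(0,2) = 1
Tile 5: (0,2)->(1,1) = 2
Tile 1: (1,0)->(0,0) = 1
Tile 4: (1,1)->(1,0) = 1
Tile 6: (1,2)->(1,2) = 0
Tile 8: (2,0)->(2,1) = 1
Tile 2: (2,2)->(0,1) = 3
Sum: 2 + 1 + 2 + 1 + 1 + 0 + 1 + 3 = 11

Answer: 11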